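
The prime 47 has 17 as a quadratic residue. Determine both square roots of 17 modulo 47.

Since 47 ≡ 3 (mod 4), a square root of 17 is 17^((47+1)/4) = 17^12 mod 47.
Repeated squaring: 17^2≡7, 17^4≡2, 17^8≡4 (mod 47).
17^12 = 17^(8+4) ≡ 8 (mod 47).
Check: 8² = 64 ≡ 17 (mod 47). The two roots are 8 and 39.

8, 39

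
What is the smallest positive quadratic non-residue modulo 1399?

3

(2/1399) = +1, so 2 is a residue.
(3/1399) = −1, so 3 is the smallest positive non-residue mod 1399.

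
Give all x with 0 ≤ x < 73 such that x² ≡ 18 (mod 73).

23, 50

73 ≡ 1 (mod 4), so we find a root by search.
Trying successive values, 23² = 529 ≡ 18 (mod 73). The other root is 73 − 23 = 50.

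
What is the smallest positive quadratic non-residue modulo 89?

3

(2/89) = +1, so 2 is a residue.
(3/89) = −1, so 3 is the smallest positive non-residue mod 89.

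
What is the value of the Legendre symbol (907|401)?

-1

Euler's criterion: (907/401) ≡ 105^200 (mod 401).
105^2 ≡ 198 (mod 401)
105^4 ≡ 307 (mod 401)
105^8 ≡ 14 (mod 401)
105^16 ≡ 196 (mod 401)
105^32 ≡ 321 (mod 401)
105^64 ≡ 385 (mod 401)
105^128 ≡ 256 (mod 401)
105^200 = 105^(128+64+8) ≡ 400 (mod 401).
Result is 400 ≡ −1, so (907/401) = −1.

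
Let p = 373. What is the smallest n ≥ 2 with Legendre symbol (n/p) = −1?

(2/373) = −1, so 2 is the smallest positive non-residue mod 373.

2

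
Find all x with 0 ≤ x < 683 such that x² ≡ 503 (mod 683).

Since 683 ≡ 3 (mod 4), a square root of 503 is 503^((683+1)/4) = 503^171 mod 683.
Repeated squaring: 503^2≡299, 503^4≡611, 503^8≡403, 503^16≡538, 503^32≡535, 503^64≡48, 503^128≡255 (mod 683).
503^171 = 503^(128+32+8+2+1) ≡ 476 (mod 683).
Check: 476² = 226576 ≡ 503 (mod 683). The two roots are 207 and 476.

207, 476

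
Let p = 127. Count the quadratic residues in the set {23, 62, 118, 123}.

1

(23/127) = -1 → non-residue.
(62/127) = +1 → QR.
(118/127) = -1 → non-residue.
(123/127) = -1 → non-residue.
Total quadratic residues among the 4: 1.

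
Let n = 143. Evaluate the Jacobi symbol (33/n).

Reciprocity: 33 ≡ 1 and 143 ≡ 3 (mod 4), so (33/143) = +(143/33).
Reduce top mod 33: now compute (11/33).
Reciprocity: 11 ≡ 3 and 33 ≡ 1 (mod 4), so (11/33) = +(33/11).
Reduce top mod 11: now compute (0/11).
Top reduces to 0: gcd > 1, so the symbol is 0.

0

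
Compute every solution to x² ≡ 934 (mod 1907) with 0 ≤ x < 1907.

836, 1071

Since 1907 ≡ 3 (mod 4), a square root of 934 is 934^((1907+1)/4) = 934^477 mod 1907.
Repeated squaring: 934^2≡857, 934^4≡254, 934^8≡1585, 934^16≡706, 934^32≡709, 934^64≡1140, 934^128≡933, 934^256≡897 (mod 1907).
934^477 = 934^(256+128+64+16+8+4+1) ≡ 836 (mod 1907).
Check: 836² = 698896 ≡ 934 (mod 1907). The two roots are 836 and 1071.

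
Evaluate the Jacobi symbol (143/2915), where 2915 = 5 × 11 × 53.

Reciprocity: 143 ≡ 3 and 2915 ≡ 3 (mod 4), so (143/2915) = −(2915/143).
Reduce top mod 143: now compute (55/143).
Reciprocity: 55 ≡ 3 and 143 ≡ 3 (mod 4), so (55/143) = −(143/55).
Reduce top mod 55: now compute (33/55).
Reciprocity: 33 ≡ 1 and 55 ≡ 3 (mod 4), so (33/55) = +(55/33).
Reduce top mod 33: now compute (22/33).
Pull out 2: since 33 ≡ 1 (mod 8), (2/33) = +1.
Reciprocity: 11 ≡ 3 and 33 ≡ 1 (mod 4), so (11/33) = +(33/11).
Reduce top mod 11: now compute (0/11).
Top reduces to 0: gcd > 1, so the symbol is 0.

0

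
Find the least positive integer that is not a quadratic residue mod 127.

3

(2/127) = +1, so 2 is a residue.
(3/127) = −1, so 3 is the smallest positive non-residue mod 127.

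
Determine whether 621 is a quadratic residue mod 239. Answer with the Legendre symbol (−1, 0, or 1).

-1

Euler's criterion: (621/239) ≡ 143^119 (mod 239).
143^2 ≡ 134 (mod 239)
143^4 ≡ 31 (mod 239)
143^8 ≡ 5 (mod 239)
143^16 ≡ 25 (mod 239)
143^32 ≡ 147 (mod 239)
143^64 ≡ 99 (mod 239)
143^119 = 143^(64+32+16+4+2+1) ≡ 238 (mod 239).
Result is 238 ≡ −1, so (621/239) = −1.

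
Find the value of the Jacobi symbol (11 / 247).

-1

Reciprocity: 11 ≡ 3 and 247 ≡ 3 (mod 4), so (11/247) = −(247/11).
Reduce top mod 11: now compute (5/11).
Reciprocity: 5 ≡ 1 and 11 ≡ 3 (mod 4), so (5/11) = +(11/5).
Reduce top mod 5: now compute (1/5).
Reached (1/5) = 1. Collecting the sign flips along the way, the symbol is -1.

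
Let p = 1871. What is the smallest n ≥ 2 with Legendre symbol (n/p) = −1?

(2/1871) = +1, so 2 is a residue.
(3/1871) = +1, so 3 is a residue.
(4/1871) = +1, so 4 is a residue.
(5/1871) = +1, so 5 is a residue.
(6/1871) = +1, so 6 is a residue.
(7/1871) = −1, so 7 is the smallest positive non-residue mod 1871.

7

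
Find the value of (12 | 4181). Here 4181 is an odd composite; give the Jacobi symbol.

-1

Pull out 2^2: since 4181 ≡ 5 (mod 8), (2/4181) = -1, so (2/4181)^2 = +1.
Reciprocity: 3 ≡ 3 and 4181 ≡ 1 (mod 4), so (3/4181) = +(4181/3).
Reduce top mod 3: now compute (2/3).
Pull out 2: since 3 ≡ 3 (mod 8), (2/3) = -1.
Reached (1/3) = 1. Collecting the sign flips along the way, the symbol is -1.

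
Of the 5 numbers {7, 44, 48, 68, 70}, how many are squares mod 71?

(7/71) = -1 → non-residue.
(44/71) = -1 → non-residue.
(48/71) = +1 → QR.
(68/71) = -1 → non-residue.
(70/71) = -1 → non-residue.
Total quadratic residues among the 5: 1.

1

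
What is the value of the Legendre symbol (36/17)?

First reduce: 36 ≡ 2 (mod 17).
Pull out 2: since 17 ≡ 1 (mod 8), (2/17) = +1.
Reached (1/17) = 1. Collecting the sign flips along the way, the symbol is +1.

1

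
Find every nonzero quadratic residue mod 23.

1, 2, 3, 4, 6, 8, 9, 12, 13, 16, 18

Square k = 1,…,11 (k and 23−k give the same square):
1²=1, 2²=4, 3²=9, 4²=16, 5²≡2, 6²≡13, 7²≡3, 8²≡18, 9²≡12, 10²≡8, 11²≡6 (mod 23).
So the quadratic residues mod 23 are {1, 2, 3, 4, 6, 8, 9, 12, 13, 16, 18}.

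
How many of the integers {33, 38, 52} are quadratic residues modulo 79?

2

(33/79) = -1 → non-residue.
(38/79) = +1 → QR.
(52/79) = +1 → QR.
Total quadratic residues among the 3: 2.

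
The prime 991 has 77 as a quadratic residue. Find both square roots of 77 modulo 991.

Since 991 ≡ 3 (mod 4), a square root of 77 is 77^((991+1)/4) = 77^248 mod 991.
Repeated squaring: 77^2≡974, 77^4≡289, 77^8≡277, 77^16≡422, 77^32≡695, 77^64≡408, 77^128≡967 (mod 991).
77^248 = 77^(128+64+32+16+8) ≡ 782 (mod 991).
Check: 782² = 611524 ≡ 77 (mod 991). The two roots are 209 and 782.

209, 782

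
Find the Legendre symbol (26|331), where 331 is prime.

1

Euler's criterion: (26/331) ≡ 26^165 (mod 331).
26^2 ≡ 14 (mod 331)
26^4 ≡ 196 (mod 331)
26^8 ≡ 20 (mod 331)
26^16 ≡ 69 (mod 331)
26^32 ≡ 127 (mod 331)
26^64 ≡ 241 (mod 331)
26^128 ≡ 156 (mod 331)
26^165 = 26^(128+32+4+1) ≡ 1 (mod 331).
Result is 1, so (26/331) = 1.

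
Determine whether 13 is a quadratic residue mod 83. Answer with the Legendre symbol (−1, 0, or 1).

-1

Reciprocity: 13 ≡ 1 and 83 ≡ 3 (mod 4), so (13/83) = +(83/13).
Reduce top mod 13: now compute (5/13).
Reciprocity: 5 ≡ 1 and 13 ≡ 1 (mod 4), so (5/13) = +(13/5).
Reduce top mod 5: now compute (3/5).
Reciprocity: 3 ≡ 3 and 5 ≡ 1 (mod 4), so (3/5) = +(5/3).
Reduce top mod 3: now compute (2/3).
Pull out 2: since 3 ≡ 3 (mod 8), (2/3) = -1.
Reached (1/3) = 1. Collecting the sign flips along the way, the symbol is -1.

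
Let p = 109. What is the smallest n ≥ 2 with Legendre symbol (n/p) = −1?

2

(2/109) = −1, so 2 is the smallest positive non-residue mod 109.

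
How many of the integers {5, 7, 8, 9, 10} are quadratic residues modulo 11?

2

(5/11) = +1 → QR.
(7/11) = -1 → non-residue.
(8/11) = -1 → non-residue.
(9/11) = +1 → QR.
(10/11) = -1 → non-residue.
Total quadratic residues among the 5: 2.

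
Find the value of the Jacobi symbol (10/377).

-1

Pull out 2: since 377 ≡ 1 (mod 8), (2/377) = +1.
Reciprocity: 5 ≡ 1 and 377 ≡ 1 (mod 4), so (5/377) = +(377/5).
Reduce top mod 5: now compute (2/5).
Pull out 2: since 5 ≡ 5 (mod 8), (2/5) = -1.
Reached (1/5) = 1. Collecting the sign flips along the way, the symbol is -1.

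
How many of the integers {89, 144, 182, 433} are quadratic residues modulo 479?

(89/479) = +1 → QR.
(144/479) = +1 → QR.
(182/479) = -1 → non-residue.
(433/479) = -1 → non-residue.
Total quadratic residues among the 4: 2.

2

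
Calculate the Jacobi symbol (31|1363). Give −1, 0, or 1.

1

Reciprocity: 31 ≡ 3 and 1363 ≡ 3 (mod 4), so (31/1363) = −(1363/31).
Reduce top mod 31: now compute (30/31).
Pull out 2: since 31 ≡ 7 (mod 8), (2/31) = +1.
Reciprocity: 15 ≡ 3 and 31 ≡ 3 (mod 4), so (15/31) = −(31/15).
Reduce top mod 15: now compute (1/15).
Reached (1/15) = 1. Collecting the sign flips along the way, the symbol is +1.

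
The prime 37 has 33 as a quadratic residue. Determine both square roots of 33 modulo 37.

37 ≡ 1 (mod 4), so we find a root by search.
Trying successive values, 12² = 144 ≡ 33 (mod 37). The other root is 37 − 12 = 25.

12, 25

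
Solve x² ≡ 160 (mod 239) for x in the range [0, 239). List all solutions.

87, 152

Since 239 ≡ 3 (mod 4), a square root of 160 is 160^((239+1)/4) = 160^60 mod 239.
Repeated squaring: 160^2≡27, 160^4≡12, 160^8≡144, 160^16≡182, 160^32≡142 (mod 239).
160^60 = 160^(32+16+8+4) ≡ 87 (mod 239).
Check: 87² = 7569 ≡ 160 (mod 239). The two roots are 87 and 152.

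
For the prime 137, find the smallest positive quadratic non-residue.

3

(2/137) = +1, so 2 is a residue.
(3/137) = −1, so 3 is the smallest positive non-residue mod 137.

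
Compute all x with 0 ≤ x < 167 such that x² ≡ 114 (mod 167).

75, 92

Since 167 ≡ 3 (mod 4), a square root of 114 is 114^((167+1)/4) = 114^42 mod 167.
Repeated squaring: 114^2≡137, 114^4≡65, 114^8≡50, 114^16≡162, 114^32≡25 (mod 167).
114^42 = 114^(32+8+2) ≡ 75 (mod 167).
Check: 75² = 5625 ≡ 114 (mod 167). The two roots are 75 and 92.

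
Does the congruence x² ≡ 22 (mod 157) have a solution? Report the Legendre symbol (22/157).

Pull out 2: since 157 ≡ 5 (mod 8), (2/157) = -1.
Reciprocity: 11 ≡ 3 and 157 ≡ 1 (mod 4), so (11/157) = +(157/11).
Reduce top mod 11: now compute (3/11).
Reciprocity: 3 ≡ 3 and 11 ≡ 3 (mod 4), so (3/11) = −(11/3).
Reduce top mod 3: now compute (2/3).
Pull out 2: since 3 ≡ 3 (mod 8), (2/3) = -1.
Reached (1/3) = 1. Collecting the sign flips along the way, the symbol is -1.

-1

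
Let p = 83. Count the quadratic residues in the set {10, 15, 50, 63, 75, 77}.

(10/83) = +1 → QR.
(15/83) = -1 → non-residue.
(50/83) = -1 → non-residue.
(63/83) = +1 → QR.
(75/83) = +1 → QR.
(77/83) = +1 → QR.
Total quadratic residues among the 6: 4.

4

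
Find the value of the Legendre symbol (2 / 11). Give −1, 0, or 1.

Pull out 2: since 11 ≡ 3 (mod 8), (2/11) = -1.
Reached (1/11) = 1. Collecting the sign flips along the way, the symbol is -1.

-1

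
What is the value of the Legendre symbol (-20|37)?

Euler's criterion: (-20/37) ≡ 17^18 (mod 37).
17^2 ≡ 30 (mod 37)
17^4 ≡ 12 (mod 37)
17^8 ≡ 33 (mod 37)
17^16 ≡ 16 (mod 37)
17^18 = 17^(16+2) ≡ 36 (mod 37).
Result is 36 ≡ −1, so (-20/37) = −1.

-1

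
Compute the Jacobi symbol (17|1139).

Reciprocity: 17 ≡ 1 and 1139 ≡ 3 (mod 4), so (17/1139) = +(1139/17).
Reduce top mod 17: now compute (0/17).
Top reduces to 0: gcd > 1, so the symbol is 0.

0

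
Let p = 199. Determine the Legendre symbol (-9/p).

-1

Euler's criterion: (-9/199) ≡ 190^99 (mod 199).
190^2 ≡ 81 (mod 199)
190^4 ≡ 193 (mod 199)
190^8 ≡ 36 (mod 199)
190^16 ≡ 102 (mod 199)
190^32 ≡ 56 (mod 199)
190^64 ≡ 151 (mod 199)
190^99 = 190^(64+32+2+1) ≡ 198 (mod 199).
Result is 198 ≡ −1, so (-9/199) = −1.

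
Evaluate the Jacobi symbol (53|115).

1

Reciprocity: 53 ≡ 1 and 115 ≡ 3 (mod 4), so (53/115) = +(115/53).
Reduce top mod 53: now compute (9/53).
Reciprocity: 9 ≡ 1 and 53 ≡ 1 (mod 4), so (9/53) = +(53/9).
Reduce top mod 9: now compute (8/9).
Pull out 2^3: since 9 ≡ 1 (mod 8), (2/9) = +1, so (2/9)^3 = +1.
Reached (1/9) = 1. Collecting the sign flips along the way, the symbol is +1.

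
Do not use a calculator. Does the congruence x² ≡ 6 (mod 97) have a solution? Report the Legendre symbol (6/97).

1

Pull out 2: since 97 ≡ 1 (mod 8), (2/97) = +1.
Reciprocity: 3 ≡ 3 and 97 ≡ 1 (mod 4), so (3/97) = +(97/3).
Reduce top mod 3: now compute (1/3).
Reached (1/3) = 1. Collecting the sign flips along the way, the symbol is +1.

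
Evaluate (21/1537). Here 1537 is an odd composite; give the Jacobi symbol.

Reciprocity: 21 ≡ 1 and 1537 ≡ 1 (mod 4), so (21/1537) = +(1537/21).
Reduce top mod 21: now compute (4/21).
Pull out 2^2: since 21 ≡ 5 (mod 8), (2/21) = -1, so (2/21)^2 = +1.
Reached (1/21) = 1. Collecting the sign flips along the way, the symbol is +1.

1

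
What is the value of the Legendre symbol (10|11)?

-1

Pull out 2: since 11 ≡ 3 (mod 8), (2/11) = -1.
Reciprocity: 5 ≡ 1 and 11 ≡ 3 (mod 4), so (5/11) = +(11/5).
Reduce top mod 5: now compute (1/5).
Reached (1/5) = 1. Collecting the sign flips along the way, the symbol is -1.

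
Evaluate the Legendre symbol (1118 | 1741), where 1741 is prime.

-1

Pull out 2: since 1741 ≡ 5 (mod 8), (2/1741) = -1.
Reciprocity: 559 ≡ 3 and 1741 ≡ 1 (mod 4), so (559/1741) = +(1741/559).
Reduce top mod 559: now compute (64/559).
Pull out 2^6: since 559 ≡ 7 (mod 8), (2/559) = +1, so (2/559)^6 = +1.
Reached (1/559) = 1. Collecting the sign flips along the way, the symbol is -1.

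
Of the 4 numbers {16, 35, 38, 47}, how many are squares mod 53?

3

(16/53) = +1 → QR.
(35/53) = -1 → non-residue.
(38/53) = +1 → QR.
(47/53) = +1 → QR.
Total quadratic residues among the 4: 3.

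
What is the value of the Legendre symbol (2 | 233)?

Pull out 2: since 233 ≡ 1 (mod 8), (2/233) = +1.
Reached (1/233) = 1. Collecting the sign flips along the way, the symbol is +1.

1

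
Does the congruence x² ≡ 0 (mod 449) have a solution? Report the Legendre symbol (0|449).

Top reduces to 0: gcd > 1, so the symbol is 0.

0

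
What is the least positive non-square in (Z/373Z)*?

2

(2/373) = −1, so 2 is the smallest positive non-residue mod 373.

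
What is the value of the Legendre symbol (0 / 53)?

Top reduces to 0: gcd > 1, so the symbol is 0.

0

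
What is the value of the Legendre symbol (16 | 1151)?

1

Pull out 2^4: since 1151 ≡ 7 (mod 8), (2/1151) = +1, so (2/1151)^4 = +1.
Reached (1/1151) = 1. Collecting the sign flips along the way, the symbol is +1.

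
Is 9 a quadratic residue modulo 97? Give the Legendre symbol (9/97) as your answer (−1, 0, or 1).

1

Reciprocity: 9 ≡ 1 and 97 ≡ 1 (mod 4), so (9/97) = +(97/9).
Reduce top mod 9: now compute (7/9).
Reciprocity: 7 ≡ 3 and 9 ≡ 1 (mod 4), so (7/9) = +(9/7).
Reduce top mod 7: now compute (2/7).
Pull out 2: since 7 ≡ 7 (mod 8), (2/7) = +1.
Reached (1/7) = 1. Collecting the sign flips along the way, the symbol is +1.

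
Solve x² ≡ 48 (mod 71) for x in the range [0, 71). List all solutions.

Since 71 ≡ 3 (mod 4), a square root of 48 is 48^((71+1)/4) = 48^18 mod 71.
Repeated squaring: 48^2≡32, 48^4≡30, 48^8≡48, 48^16≡32 (mod 71).
48^18 = 48^(16+2) ≡ 30 (mod 71).
Check: 30² = 900 ≡ 48 (mod 71). The two roots are 30 and 41.

30, 41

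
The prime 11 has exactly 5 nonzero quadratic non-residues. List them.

Square k = 1,…,5 (k and 11−k give the same square):
1²=1, 2²=4, 3²=9, 4²≡5, 5²≡3 (mod 11).
The residues are {1, 3, 4, 5, 9}; the non-residues are the remaining 5 nonzero classes.

2 6 7 8 10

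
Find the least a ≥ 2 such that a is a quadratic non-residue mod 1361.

3

(2/1361) = +1, so 2 is a residue.
(3/1361) = −1, so 3 is the smallest positive non-residue mod 1361.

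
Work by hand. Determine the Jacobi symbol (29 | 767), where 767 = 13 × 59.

1

Reciprocity: 29 ≡ 1 and 767 ≡ 3 (mod 4), so (29/767) = +(767/29).
Reduce top mod 29: now compute (13/29).
Reciprocity: 13 ≡ 1 and 29 ≡ 1 (mod 4), so (13/29) = +(29/13).
Reduce top mod 13: now compute (3/13).
Reciprocity: 3 ≡ 3 and 13 ≡ 1 (mod 4), so (3/13) = +(13/3).
Reduce top mod 3: now compute (1/3).
Reached (1/3) = 1. Collecting the sign flips along the way, the symbol is +1.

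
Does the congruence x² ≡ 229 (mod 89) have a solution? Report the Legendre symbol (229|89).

-1

Euler's criterion: (229/89) ≡ 51^44 (mod 89).
51^2 ≡ 20 (mod 89)
51^4 ≡ 44 (mod 89)
51^8 ≡ 67 (mod 89)
51^16 ≡ 39 (mod 89)
51^32 ≡ 8 (mod 89)
51^44 = 51^(32+8+4) ≡ 88 (mod 89).
Result is 88 ≡ −1, so (229/89) = −1.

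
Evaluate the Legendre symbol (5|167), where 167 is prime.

-1

Reciprocity: 5 ≡ 1 and 167 ≡ 3 (mod 4), so (5/167) = +(167/5).
Reduce top mod 5: now compute (2/5).
Pull out 2: since 5 ≡ 5 (mod 8), (2/5) = -1.
Reached (1/5) = 1. Collecting the sign flips along the way, the symbol is -1.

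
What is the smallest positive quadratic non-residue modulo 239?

7

(2/239) = +1, so 2 is a residue.
(3/239) = +1, so 3 is a residue.
(4/239) = +1, so 4 is a residue.
(5/239) = +1, so 5 is a residue.
(6/239) = +1, so 6 is a residue.
(7/239) = −1, so 7 is the smallest positive non-residue mod 239.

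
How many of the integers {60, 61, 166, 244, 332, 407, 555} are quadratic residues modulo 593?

(60/593) = +1 → QR.
(61/593) = -1 → non-residue.
(166/593) = +1 → QR.
(244/593) = -1 → non-residue.
(332/593) = +1 → QR.
(407/593) = -1 → non-residue.
(555/593) = +1 → QR.
Total quadratic residues among the 7: 4.

4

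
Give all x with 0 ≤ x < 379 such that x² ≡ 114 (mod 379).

Since 379 ≡ 3 (mod 4), a square root of 114 is 114^((379+1)/4) = 114^95 mod 379.
Repeated squaring: 114^2≡110, 114^4≡351, 114^8≡26, 114^16≡297, 114^32≡281, 114^64≡129 (mod 379).
114^95 = 114^(64+16+8+4+2+1) ≡ 308 (mod 379).
Check: 308² = 94864 ≡ 114 (mod 379). The two roots are 71 and 308.

71, 308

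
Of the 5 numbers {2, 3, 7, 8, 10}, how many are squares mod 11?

1

(2/11) = -1 → non-residue.
(3/11) = +1 → QR.
(7/11) = -1 → non-residue.
(8/11) = -1 → non-residue.
(10/11) = -1 → non-residue.
Total quadratic residues among the 5: 1.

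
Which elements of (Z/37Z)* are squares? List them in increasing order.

1 3 4 7 9 10 11 12 16 21 25 26 27 28 30 33 34 36

Square k = 1,…,18 (k and 37−k give the same square):
1²=1, 2²=4, 3²=9, 4²=16, 5²=25, 6²=36, 7²≡12, 8²≡27, 9²≡7, 10²≡26, 11²≡10, 12²≡33, 13²≡21, 14²≡11, 15²≡3, 16²≡34, 17²≡30, 18²≡28 (mod 37).
So the quadratic residues mod 37 are {1, 3, 4, 7, 9, 10, 11, 12, 16, 21, 25, 26, 27, 28, 30, 33, 34, 36}.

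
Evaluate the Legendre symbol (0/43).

Top reduces to 0: gcd > 1, so the symbol is 0.

0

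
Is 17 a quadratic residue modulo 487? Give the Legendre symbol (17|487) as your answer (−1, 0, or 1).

Reciprocity: 17 ≡ 1 and 487 ≡ 3 (mod 4), so (17/487) = +(487/17).
Reduce top mod 17: now compute (11/17).
Reciprocity: 11 ≡ 3 and 17 ≡ 1 (mod 4), so (11/17) = +(17/11).
Reduce top mod 11: now compute (6/11).
Pull out 2: since 11 ≡ 3 (mod 8), (2/11) = -1.
Reciprocity: 3 ≡ 3 and 11 ≡ 3 (mod 4), so (3/11) = −(11/3).
Reduce top mod 3: now compute (2/3).
Pull out 2: since 3 ≡ 3 (mod 8), (2/3) = -1.
Reached (1/3) = 1. Collecting the sign flips along the way, the symbol is -1.

-1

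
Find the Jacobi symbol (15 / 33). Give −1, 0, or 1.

0

Reciprocity: 15 ≡ 3 and 33 ≡ 1 (mod 4), so (15/33) = +(33/15).
Reduce top mod 15: now compute (3/15).
Reciprocity: 3 ≡ 3 and 15 ≡ 3 (mod 4), so (3/15) = −(15/3).
Reduce top mod 3: now compute (0/3).
Top reduces to 0: gcd > 1, so the symbol is 0.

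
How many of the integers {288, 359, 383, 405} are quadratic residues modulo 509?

(288/509) = -1 → non-residue.
(359/509) = +1 → QR.
(383/509) = +1 → QR.
(405/509) = +1 → QR.
Total quadratic residues among the 4: 3.

3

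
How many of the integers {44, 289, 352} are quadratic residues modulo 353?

3

(44/353) = +1 → QR.
(289/353) = +1 → QR.
(352/353) = +1 → QR.
Total quadratic residues among the 3: 3.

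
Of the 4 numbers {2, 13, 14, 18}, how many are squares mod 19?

(2/19) = -1 → non-residue.
(13/19) = -1 → non-residue.
(14/19) = -1 → non-residue.
(18/19) = -1 → non-residue.
Total quadratic residues among the 4: 0.

0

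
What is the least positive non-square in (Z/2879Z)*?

(2/2879) = +1, so 2 is a residue.
(3/2879) = +1, so 3 is a residue.
(4/2879) = +1, so 4 is a residue.
(5/2879) = +1, so 5 is a residue.
(6/2879) = +1, so 6 is a residue.
(7/2879) = −1, so 7 is the smallest positive non-residue mod 2879.

7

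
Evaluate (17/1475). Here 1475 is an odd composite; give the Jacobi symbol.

1

Reciprocity: 17 ≡ 1 and 1475 ≡ 3 (mod 4), so (17/1475) = +(1475/17).
Reduce top mod 17: now compute (13/17).
Reciprocity: 13 ≡ 1 and 17 ≡ 1 (mod 4), so (13/17) = +(17/13).
Reduce top mod 13: now compute (4/13).
Pull out 2^2: since 13 ≡ 5 (mod 8), (2/13) = -1, so (2/13)^2 = +1.
Reached (1/13) = 1. Collecting the sign flips along the way, the symbol is +1.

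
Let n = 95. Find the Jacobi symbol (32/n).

1

Pull out 2^5: since 95 ≡ 7 (mod 8), (2/95) = +1, so (2/95)^5 = +1.
Reached (1/95) = 1. Collecting the sign flips along the way, the symbol is +1.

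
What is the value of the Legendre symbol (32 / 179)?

-1

Pull out 2^5: since 179 ≡ 3 (mod 8), (2/179) = -1, so (2/179)^5 = -1.
Reached (1/179) = 1. Collecting the sign flips along the way, the symbol is -1.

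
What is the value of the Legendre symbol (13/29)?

Euler's criterion: (13/29) ≡ 13^14 (mod 29).
13^2 ≡ 24 (mod 29)
13^4 ≡ 25 (mod 29)
13^8 ≡ 16 (mod 29)
13^14 = 13^(8+4+2) ≡ 1 (mod 29).
Result is 1, so (13/29) = 1.

1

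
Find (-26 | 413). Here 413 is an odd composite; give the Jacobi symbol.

First reduce: -26 ≡ 387 (mod 413).
Reciprocity: 387 ≡ 3 and 413 ≡ 1 (mod 4), so (387/413) = +(413/387).
Reduce top mod 387: now compute (26/387).
Pull out 2: since 387 ≡ 3 (mod 8), (2/387) = -1.
Reciprocity: 13 ≡ 1 and 387 ≡ 3 (mod 4), so (13/387) = +(387/13).
Reduce top mod 13: now compute (10/13).
Pull out 2: since 13 ≡ 5 (mod 8), (2/13) = -1.
Reciprocity: 5 ≡ 1 and 13 ≡ 1 (mod 4), so (5/13) = +(13/5).
Reduce top mod 5: now compute (3/5).
Reciprocity: 3 ≡ 3 and 5 ≡ 1 (mod 4), so (3/5) = +(5/3).
Reduce top mod 3: now compute (2/3).
Pull out 2: since 3 ≡ 3 (mod 8), (2/3) = -1.
Reached (1/3) = 1. Collecting the sign flips along the way, the symbol is -1.

-1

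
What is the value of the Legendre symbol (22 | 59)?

Pull out 2: since 59 ≡ 3 (mod 8), (2/59) = -1.
Reciprocity: 11 ≡ 3 and 59 ≡ 3 (mod 4), so (11/59) = −(59/11).
Reduce top mod 11: now compute (4/11).
Pull out 2^2: since 11 ≡ 3 (mod 8), (2/11) = -1, so (2/11)^2 = +1.
Reached (1/11) = 1. Collecting the sign flips along the way, the symbol is +1.

1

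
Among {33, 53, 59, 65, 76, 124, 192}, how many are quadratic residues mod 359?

(33/359) = +1 → QR.
(53/359) = -1 → non-residue.
(59/359) = -1 → non-residue.
(65/359) = -1 → non-residue.
(76/359) = -1 → non-residue.
(124/359) = -1 → non-residue.
(192/359) = +1 → QR.
Total quadratic residues among the 7: 2.

2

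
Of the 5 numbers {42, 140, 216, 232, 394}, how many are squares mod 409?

2

(42/409) = -1 → non-residue.
(140/409) = -1 → non-residue.
(216/409) = +1 → QR.
(232/409) = -1 → non-residue.
(394/409) = +1 → QR.
Total quadratic residues among the 5: 2.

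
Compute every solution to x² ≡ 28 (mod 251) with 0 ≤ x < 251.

Since 251 ≡ 3 (mod 4), a square root of 28 is 28^((251+1)/4) = 28^63 mod 251.
Repeated squaring: 28^2≡31, 28^4≡208, 28^8≡92, 28^16≡181, 28^32≡131 (mod 251).
28^63 = 28^(32+16+8+4+2+1) ≡ 84 (mod 251).
Check: 84² = 7056 ≡ 28 (mod 251). The two roots are 84 and 167.

84, 167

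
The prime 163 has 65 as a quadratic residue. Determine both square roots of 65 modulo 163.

37, 126

Since 163 ≡ 3 (mod 4), a square root of 65 is 65^((163+1)/4) = 65^41 mod 163.
Repeated squaring: 65^2≡150, 65^4≡6, 65^8≡36, 65^16≡155, 65^32≡64 (mod 163).
65^41 = 65^(32+8+1) ≡ 126 (mod 163).
Check: 126² = 15876 ≡ 65 (mod 163). The two roots are 37 and 126.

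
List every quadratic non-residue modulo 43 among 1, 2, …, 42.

2, 3, 5, 7, 8, 12, 18, 19, 20, 22, 26, 27, 28, 29, 30, 32, 33, 34, 37, 39, 42

Square k = 1,…,21 (k and 43−k give the same square):
1²=1, 2²=4, 3²=9, 4²=16, 5²=25, 6²=36, 7²≡6, 8²≡21, 9²≡38, 10²≡14, 11²≡35, 12²≡15, 13²≡40, 14²≡24, 15²≡10, 16²≡41, 17²≡31, 18²≡23, 19²≡17, 20²≡13, 21²≡11 (mod 43).
The residues are {1, 4, 6, 9, 10, 11, 13, 14, 15, 16, 17, 21, 23, 24, 25, 31, 35, 36, 38, 40, 41}; the non-residues are the remaining 21 nonzero classes.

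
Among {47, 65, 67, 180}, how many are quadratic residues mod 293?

(47/293) = -1 → non-residue.
(65/293) = +1 → QR.
(67/293) = +1 → QR.
(180/293) = -1 → non-residue.
Total quadratic residues among the 4: 2.

2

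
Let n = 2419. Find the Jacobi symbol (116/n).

-1

Pull out 2^2: since 2419 ≡ 3 (mod 8), (2/2419) = -1, so (2/2419)^2 = +1.
Reciprocity: 29 ≡ 1 and 2419 ≡ 3 (mod 4), so (29/2419) = +(2419/29).
Reduce top mod 29: now compute (12/29).
Pull out 2^2: since 29 ≡ 5 (mod 8), (2/29) = -1, so (2/29)^2 = +1.
Reciprocity: 3 ≡ 3 and 29 ≡ 1 (mod 4), so (3/29) = +(29/3).
Reduce top mod 3: now compute (2/3).
Pull out 2: since 3 ≡ 3 (mod 8), (2/3) = -1.
Reached (1/3) = 1. Collecting the sign flips along the way, the symbol is -1.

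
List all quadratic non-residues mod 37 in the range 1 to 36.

Square k = 1,…,18 (k and 37−k give the same square):
1²=1, 2²=4, 3²=9, 4²=16, 5²=25, 6²=36, 7²≡12, 8²≡27, 9²≡7, 10²≡26, 11²≡10, 12²≡33, 13²≡21, 14²≡11, 15²≡3, 16²≡34, 17²≡30, 18²≡28 (mod 37).
The residues are {1, 3, 4, 7, 9, 10, 11, 12, 16, 21, 25, 26, 27, 28, 30, 33, 34, 36}; the non-residues are the remaining 18 nonzero classes.

2 5 6 8 13 14 15 17 18 19 20 22 23 24 29 31 32 35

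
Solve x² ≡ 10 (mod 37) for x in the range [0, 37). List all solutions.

11, 26

37 ≡ 1 (mod 4), so we find a root by search.
Trying successive values, 11² = 121 ≡ 10 (mod 37). The other root is 37 − 11 = 26.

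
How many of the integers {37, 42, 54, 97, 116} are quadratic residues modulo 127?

2

(37/127) = +1 → QR.
(42/127) = +1 → QR.
(54/127) = -1 → non-residue.
(97/127) = -1 → non-residue.
(116/127) = -1 → non-residue.
Total quadratic residues among the 5: 2.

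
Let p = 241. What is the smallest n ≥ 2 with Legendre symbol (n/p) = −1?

7

(2/241) = +1, so 2 is a residue.
(3/241) = +1, so 3 is a residue.
(4/241) = +1, so 4 is a residue.
(5/241) = +1, so 5 is a residue.
(6/241) = +1, so 6 is a residue.
(7/241) = −1, so 7 is the smallest positive non-residue mod 241.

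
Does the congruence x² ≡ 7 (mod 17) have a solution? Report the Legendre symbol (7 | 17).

Reciprocity: 7 ≡ 3 and 17 ≡ 1 (mod 4), so (7/17) = +(17/7).
Reduce top mod 7: now compute (3/7).
Reciprocity: 3 ≡ 3 and 7 ≡ 3 (mod 4), so (3/7) = −(7/3).
Reduce top mod 3: now compute (1/3).
Reached (1/3) = 1. Collecting the sign flips along the way, the symbol is -1.

-1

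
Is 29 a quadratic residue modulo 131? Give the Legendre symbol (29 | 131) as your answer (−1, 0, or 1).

Reciprocity: 29 ≡ 1 and 131 ≡ 3 (mod 4), so (29/131) = +(131/29).
Reduce top mod 29: now compute (15/29).
Reciprocity: 15 ≡ 3 and 29 ≡ 1 (mod 4), so (15/29) = +(29/15).
Reduce top mod 15: now compute (14/15).
Pull out 2: since 15 ≡ 7 (mod 8), (2/15) = +1.
Reciprocity: 7 ≡ 3 and 15 ≡ 3 (mod 4), so (7/15) = −(15/7).
Reduce top mod 7: now compute (1/7).
Reached (1/7) = 1. Collecting the sign flips along the way, the symbol is -1.

-1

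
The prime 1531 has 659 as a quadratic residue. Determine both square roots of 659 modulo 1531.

61, 1470

Since 1531 ≡ 3 (mod 4), a square root of 659 is 659^((1531+1)/4) = 659^383 mod 1531.
Repeated squaring: 659^2≡1008, 659^4≡1011, 659^8≡944, 659^16≡94, 659^32≡1181, 659^64≡20, 659^128≡400, 659^256≡776 (mod 1531).
659^383 = 659^(256+64+32+16+8+4+2+1) ≡ 1470 (mod 1531).
Check: 1470² = 2160900 ≡ 659 (mod 1531). The two roots are 61 and 1470.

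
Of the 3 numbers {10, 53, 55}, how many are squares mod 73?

1

(10/73) = -1 → non-residue.
(53/73) = -1 → non-residue.
(55/73) = +1 → QR.
Total quadratic residues among the 3: 1.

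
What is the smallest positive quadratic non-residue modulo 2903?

5

(2/2903) = +1, so 2 is a residue.
(3/2903) = +1, so 3 is a residue.
(4/2903) = +1, so 4 is a residue.
(5/2903) = −1, so 5 is the smallest positive non-residue mod 2903.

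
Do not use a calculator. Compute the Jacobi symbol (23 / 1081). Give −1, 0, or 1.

Reciprocity: 23 ≡ 3 and 1081 ≡ 1 (mod 4), so (23/1081) = +(1081/23).
Reduce top mod 23: now compute (0/23).
Top reduces to 0: gcd > 1, so the symbol is 0.

0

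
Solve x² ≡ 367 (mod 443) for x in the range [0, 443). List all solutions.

55, 388

Since 443 ≡ 3 (mod 4), a square root of 367 is 367^((443+1)/4) = 367^111 mod 443.
Repeated squaring: 367^2≡17, 367^4≡289, 367^8≡237, 367^16≡351, 367^32≡47, 367^64≡437 (mod 443).
367^111 = 367^(64+32+8+4+2+1) ≡ 55 (mod 443).
Check: 55² = 3025 ≡ 367 (mod 443). The two roots are 55 and 388.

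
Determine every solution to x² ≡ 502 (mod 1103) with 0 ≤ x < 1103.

395, 708

Since 1103 ≡ 3 (mod 4), a square root of 502 is 502^((1103+1)/4) = 502^276 mod 1103.
Repeated squaring: 502^2≡520, 502^4≡165, 502^8≡753, 502^16≡67, 502^32≡77, 502^64≡414, 502^128≡431, 502^256≡457 (mod 1103).
502^276 = 502^(256+16+4) ≡ 395 (mod 1103).
Check: 395² = 156025 ≡ 502 (mod 1103). The two roots are 395 and 708.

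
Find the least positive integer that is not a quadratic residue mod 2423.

5

(2/2423) = +1, so 2 is a residue.
(3/2423) = +1, so 3 is a residue.
(4/2423) = +1, so 4 is a residue.
(5/2423) = −1, so 5 is the smallest positive non-residue mod 2423.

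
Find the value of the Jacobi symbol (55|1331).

Reciprocity: 55 ≡ 3 and 1331 ≡ 3 (mod 4), so (55/1331) = −(1331/55).
Reduce top mod 55: now compute (11/55).
Reciprocity: 11 ≡ 3 and 55 ≡ 3 (mod 4), so (11/55) = −(55/11).
Reduce top mod 11: now compute (0/11).
Top reduces to 0: gcd > 1, so the symbol is 0.

0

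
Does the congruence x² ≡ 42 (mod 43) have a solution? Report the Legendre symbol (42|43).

-1

Pull out 2: since 43 ≡ 3 (mod 8), (2/43) = -1.
Reciprocity: 21 ≡ 1 and 43 ≡ 3 (mod 4), so (21/43) = +(43/21).
Reduce top mod 21: now compute (1/21).
Reached (1/21) = 1. Collecting the sign flips along the way, the symbol is -1.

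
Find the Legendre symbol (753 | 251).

0

First reduce: 753 ≡ 0 (mod 251).
Top reduces to 0: gcd > 1, so the symbol is 0.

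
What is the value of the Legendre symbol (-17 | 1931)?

First reduce: -17 ≡ 1914 (mod 1931).
Pull out 2: since 1931 ≡ 3 (mod 8), (2/1931) = -1.
Reciprocity: 957 ≡ 1 and 1931 ≡ 3 (mod 4), so (957/1931) = +(1931/957).
Reduce top mod 957: now compute (17/957).
Reciprocity: 17 ≡ 1 and 957 ≡ 1 (mod 4), so (17/957) = +(957/17).
Reduce top mod 17: now compute (5/17).
Reciprocity: 5 ≡ 1 and 17 ≡ 1 (mod 4), so (5/17) = +(17/5).
Reduce top mod 5: now compute (2/5).
Pull out 2: since 5 ≡ 5 (mod 8), (2/5) = -1.
Reached (1/5) = 1. Collecting the sign flips along the way, the symbol is +1.

1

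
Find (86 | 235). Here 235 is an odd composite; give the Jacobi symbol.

-1

Pull out 2: since 235 ≡ 3 (mod 8), (2/235) = -1.
Reciprocity: 43 ≡ 3 and 235 ≡ 3 (mod 4), so (43/235) = −(235/43).
Reduce top mod 43: now compute (20/43).
Pull out 2^2: since 43 ≡ 3 (mod 8), (2/43) = -1, so (2/43)^2 = +1.
Reciprocity: 5 ≡ 1 and 43 ≡ 3 (mod 4), so (5/43) = +(43/5).
Reduce top mod 5: now compute (3/5).
Reciprocity: 3 ≡ 3 and 5 ≡ 1 (mod 4), so (3/5) = +(5/3).
Reduce top mod 3: now compute (2/3).
Pull out 2: since 3 ≡ 3 (mod 8), (2/3) = -1.
Reached (1/3) = 1. Collecting the sign flips along the way, the symbol is -1.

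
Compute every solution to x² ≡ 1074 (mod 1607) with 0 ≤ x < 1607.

Since 1607 ≡ 3 (mod 4), a square root of 1074 is 1074^((1607+1)/4) = 1074^402 mod 1607.
Repeated squaring: 1074^2≡1257, 1074^4≡368, 1074^8≡436, 1074^16≡470, 1074^32≡741, 1074^64≡1094, 1074^128≡1228, 1074^256≡618 (mod 1607).
1074^402 = 1074^(256+128+16+2) ≡ 222 (mod 1607).
Check: 222² = 49284 ≡ 1074 (mod 1607). The two roots are 222 and 1385.

222, 1385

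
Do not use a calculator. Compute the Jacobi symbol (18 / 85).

-1

Pull out 2: since 85 ≡ 5 (mod 8), (2/85) = -1.
Reciprocity: 9 ≡ 1 and 85 ≡ 1 (mod 4), so (9/85) = +(85/9).
Reduce top mod 9: now compute (4/9).
Pull out 2^2: since 9 ≡ 1 (mod 8), (2/9) = +1, so (2/9)^2 = +1.
Reached (1/9) = 1. Collecting the sign flips along the way, the symbol is -1.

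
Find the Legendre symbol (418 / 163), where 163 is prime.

-1

First reduce: 418 ≡ 92 (mod 163).
Pull out 2^2: since 163 ≡ 3 (mod 8), (2/163) = -1, so (2/163)^2 = +1.
Reciprocity: 23 ≡ 3 and 163 ≡ 3 (mod 4), so (23/163) = −(163/23).
Reduce top mod 23: now compute (2/23).
Pull out 2: since 23 ≡ 7 (mod 8), (2/23) = +1.
Reached (1/23) = 1. Collecting the sign flips along the way, the symbol is -1.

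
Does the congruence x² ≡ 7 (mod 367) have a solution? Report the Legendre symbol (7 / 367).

1

Reciprocity: 7 ≡ 3 and 367 ≡ 3 (mod 4), so (7/367) = −(367/7).
Reduce top mod 7: now compute (3/7).
Reciprocity: 3 ≡ 3 and 7 ≡ 3 (mod 4), so (3/7) = −(7/3).
Reduce top mod 3: now compute (1/3).
Reached (1/3) = 1. Collecting the sign flips along the way, the symbol is +1.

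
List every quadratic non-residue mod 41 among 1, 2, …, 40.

3 6 7 11 12 13 14 15 17 19 22 24 26 27 28 29 30 34 35 38

Square k = 1,…,20 (k and 41−k give the same square):
1²=1, 2²=4, 3²=9, 4²=16, 5²=25, 6²=36, 7²≡8, 8²≡23, 9²≡40, 10²≡18, 11²≡39, 12²≡21, 13²≡5, 14²≡32, 15²≡20, 16²≡10, 17²≡2, 18²≡37, 19²≡33, 20²≡31 (mod 41).
The residues are {1, 2, 4, 5, 8, 9, 10, 16, 18, 20, 21, 23, 25, 31, 32, 33, 36, 37, 39, 40}; the non-residues are the remaining 20 nonzero classes.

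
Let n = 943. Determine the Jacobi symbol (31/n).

Reciprocity: 31 ≡ 3 and 943 ≡ 3 (mod 4), so (31/943) = −(943/31).
Reduce top mod 31: now compute (13/31).
Reciprocity: 13 ≡ 1 and 31 ≡ 3 (mod 4), so (13/31) = +(31/13).
Reduce top mod 13: now compute (5/13).
Reciprocity: 5 ≡ 1 and 13 ≡ 1 (mod 4), so (5/13) = +(13/5).
Reduce top mod 5: now compute (3/5).
Reciprocity: 3 ≡ 3 and 5 ≡ 1 (mod 4), so (3/5) = +(5/3).
Reduce top mod 3: now compute (2/3).
Pull out 2: since 3 ≡ 3 (mod 8), (2/3) = -1.
Reached (1/3) = 1. Collecting the sign flips along the way, the symbol is +1.

1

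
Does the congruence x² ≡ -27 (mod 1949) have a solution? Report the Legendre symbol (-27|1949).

First reduce: -27 ≡ 1922 (mod 1949).
Pull out 2: since 1949 ≡ 5 (mod 8), (2/1949) = -1.
Reciprocity: 961 ≡ 1 and 1949 ≡ 1 (mod 4), so (961/1949) = +(1949/961).
Reduce top mod 961: now compute (27/961).
Reciprocity: 27 ≡ 3 and 961 ≡ 1 (mod 4), so (27/961) = +(961/27).
Reduce top mod 27: now compute (16/27).
Pull out 2^4: since 27 ≡ 3 (mod 8), (2/27) = -1, so (2/27)^4 = +1.
Reached (1/27) = 1. Collecting the sign flips along the way, the symbol is -1.

-1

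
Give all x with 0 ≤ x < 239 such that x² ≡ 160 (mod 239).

87, 152

Since 239 ≡ 3 (mod 4), a square root of 160 is 160^((239+1)/4) = 160^60 mod 239.
Repeated squaring: 160^2≡27, 160^4≡12, 160^8≡144, 160^16≡182, 160^32≡142 (mod 239).
160^60 = 160^(32+16+8+4) ≡ 87 (mod 239).
Check: 87² = 7569 ≡ 160 (mod 239). The two roots are 87 and 152.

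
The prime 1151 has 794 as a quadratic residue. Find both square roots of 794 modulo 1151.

Since 1151 ≡ 3 (mod 4), a square root of 794 is 794^((1151+1)/4) = 794^288 mod 1151.
Repeated squaring: 794^2≡839, 794^4≡660, 794^8≡522, 794^16≡848, 794^32≡880, 794^64≡928, 794^128≡236, 794^256≡448 (mod 1151).
794^288 = 794^(256+32) ≡ 598 (mod 1151).
Check: 598² = 357604 ≡ 794 (mod 1151). The two roots are 553 and 598.

553, 598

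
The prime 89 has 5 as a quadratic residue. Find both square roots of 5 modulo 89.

19, 70

89 ≡ 1 (mod 4), so we find a root by search.
Trying successive values, 19² = 361 ≡ 5 (mod 89). The other root is 89 − 19 = 70.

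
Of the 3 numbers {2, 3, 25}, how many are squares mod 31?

(2/31) = +1 → QR.
(3/31) = -1 → non-residue.
(25/31) = +1 → QR.
Total quadratic residues among the 3: 2.

2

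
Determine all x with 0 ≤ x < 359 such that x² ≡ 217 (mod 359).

Since 359 ≡ 3 (mod 4), a square root of 217 is 217^((359+1)/4) = 217^90 mod 359.
Repeated squaring: 217^2≡60, 217^4≡10, 217^8≡100, 217^16≡307, 217^32≡191, 217^64≡222 (mod 359).
217^90 = 217^(64+16+8+2) ≡ 24 (mod 359).
Check: 24² = 576 ≡ 217 (mod 359). The two roots are 24 and 335.

24, 335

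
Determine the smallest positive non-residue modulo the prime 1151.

13

(2/1151) = +1, so 2 is a residue.
(3/1151) = +1, so 3 is a residue.
(4/1151) = +1, so 4 is a residue.
(5/1151) = +1, so 5 is a residue.
(6/1151) = +1, so 6 is a residue.
(7/1151) = +1, so 7 is a residue.
(8/1151) = +1, so 8 is a residue.
(9/1151) = +1, so 9 is a residue.
(10/1151) = +1, so 10 is a residue.
(11/1151) = +1, so 11 is a residue.
(12/1151) = +1, so 12 is a residue.
(13/1151) = −1, so 13 is the smallest positive non-residue mod 1151.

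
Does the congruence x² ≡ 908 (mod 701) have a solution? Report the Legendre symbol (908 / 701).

-1

First reduce: 908 ≡ 207 (mod 701).
Reciprocity: 207 ≡ 3 and 701 ≡ 1 (mod 4), so (207/701) = +(701/207).
Reduce top mod 207: now compute (80/207).
Pull out 2^4: since 207 ≡ 7 (mod 8), (2/207) = +1, so (2/207)^4 = +1.
Reciprocity: 5 ≡ 1 and 207 ≡ 3 (mod 4), so (5/207) = +(207/5).
Reduce top mod 5: now compute (2/5).
Pull out 2: since 5 ≡ 5 (mod 8), (2/5) = -1.
Reached (1/5) = 1. Collecting the sign flips along the way, the symbol is -1.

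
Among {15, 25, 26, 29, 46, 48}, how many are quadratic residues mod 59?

6

(15/59) = +1 → QR.
(25/59) = +1 → QR.
(26/59) = +1 → QR.
(29/59) = +1 → QR.
(46/59) = +1 → QR.
(48/59) = +1 → QR.
Total quadratic residues among the 6: 6.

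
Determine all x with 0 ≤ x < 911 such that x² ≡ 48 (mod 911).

Since 911 ≡ 3 (mod 4), a square root of 48 is 48^((911+1)/4) = 48^228 mod 911.
Repeated squaring: 48^2≡482, 48^4≡19, 48^8≡361, 48^16≡48, 48^32≡482, 48^64≡19, 48^128≡361 (mod 911).
48^228 = 48^(128+64+32+4) ≡ 361 (mod 911).
Check: 361² = 130321 ≡ 48 (mod 911). The two roots are 361 and 550.

361, 550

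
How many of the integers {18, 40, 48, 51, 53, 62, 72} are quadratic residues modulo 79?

(18/79) = +1 → QR.
(40/79) = +1 → QR.
(48/79) = -1 → non-residue.
(51/79) = +1 → QR.
(53/79) = -1 → non-residue.
(62/79) = +1 → QR.
(72/79) = +1 → QR.
Total quadratic residues among the 7: 5.

5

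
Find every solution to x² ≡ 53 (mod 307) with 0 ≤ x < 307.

93, 214

Since 307 ≡ 3 (mod 4), a square root of 53 is 53^((307+1)/4) = 53^77 mod 307.
Repeated squaring: 53^2≡46, 53^4≡274, 53^8≡168, 53^16≡287, 53^32≡93, 53^64≡53 (mod 307).
53^77 = 53^(64+8+4+1) ≡ 93 (mod 307).
Check: 93² = 8649 ≡ 53 (mod 307). The two roots are 93 and 214.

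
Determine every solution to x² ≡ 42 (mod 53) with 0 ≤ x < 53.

53 ≡ 1 (mod 4), so we find a root by search.
Trying successive values, 25² = 625 ≡ 42 (mod 53). The other root is 53 − 25 = 28.

25, 28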